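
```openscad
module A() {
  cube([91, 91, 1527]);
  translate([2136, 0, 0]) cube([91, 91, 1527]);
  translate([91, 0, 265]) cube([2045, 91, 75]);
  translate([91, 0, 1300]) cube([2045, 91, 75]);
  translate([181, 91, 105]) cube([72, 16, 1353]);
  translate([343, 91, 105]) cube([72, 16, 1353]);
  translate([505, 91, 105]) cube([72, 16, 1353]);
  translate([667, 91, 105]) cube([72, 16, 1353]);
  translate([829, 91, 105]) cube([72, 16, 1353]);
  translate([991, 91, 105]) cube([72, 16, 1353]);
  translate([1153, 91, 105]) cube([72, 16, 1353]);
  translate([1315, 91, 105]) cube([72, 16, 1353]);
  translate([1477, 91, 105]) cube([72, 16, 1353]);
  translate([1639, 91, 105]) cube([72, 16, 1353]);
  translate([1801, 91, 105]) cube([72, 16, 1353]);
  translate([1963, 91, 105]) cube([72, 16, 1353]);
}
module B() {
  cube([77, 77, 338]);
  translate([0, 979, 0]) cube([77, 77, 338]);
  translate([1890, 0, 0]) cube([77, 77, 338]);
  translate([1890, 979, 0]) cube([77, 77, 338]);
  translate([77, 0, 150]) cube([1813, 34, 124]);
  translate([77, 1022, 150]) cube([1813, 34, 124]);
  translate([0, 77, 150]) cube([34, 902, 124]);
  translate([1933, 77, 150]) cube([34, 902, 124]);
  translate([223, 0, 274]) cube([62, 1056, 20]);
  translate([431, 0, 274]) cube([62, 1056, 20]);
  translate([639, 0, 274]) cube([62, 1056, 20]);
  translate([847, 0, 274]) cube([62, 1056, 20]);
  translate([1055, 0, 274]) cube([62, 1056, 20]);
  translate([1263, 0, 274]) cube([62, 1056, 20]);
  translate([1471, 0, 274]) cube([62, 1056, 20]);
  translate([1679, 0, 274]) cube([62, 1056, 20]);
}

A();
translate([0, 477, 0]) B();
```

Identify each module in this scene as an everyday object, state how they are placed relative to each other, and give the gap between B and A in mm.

A is a fence section. B is a bed frame. The bed frame is on the floor beside the fence section on its +y side. The gap between the bed frame and the fence section is 370 mm.

The bed frame's nearest face is 370 mm from the fence section's +y face.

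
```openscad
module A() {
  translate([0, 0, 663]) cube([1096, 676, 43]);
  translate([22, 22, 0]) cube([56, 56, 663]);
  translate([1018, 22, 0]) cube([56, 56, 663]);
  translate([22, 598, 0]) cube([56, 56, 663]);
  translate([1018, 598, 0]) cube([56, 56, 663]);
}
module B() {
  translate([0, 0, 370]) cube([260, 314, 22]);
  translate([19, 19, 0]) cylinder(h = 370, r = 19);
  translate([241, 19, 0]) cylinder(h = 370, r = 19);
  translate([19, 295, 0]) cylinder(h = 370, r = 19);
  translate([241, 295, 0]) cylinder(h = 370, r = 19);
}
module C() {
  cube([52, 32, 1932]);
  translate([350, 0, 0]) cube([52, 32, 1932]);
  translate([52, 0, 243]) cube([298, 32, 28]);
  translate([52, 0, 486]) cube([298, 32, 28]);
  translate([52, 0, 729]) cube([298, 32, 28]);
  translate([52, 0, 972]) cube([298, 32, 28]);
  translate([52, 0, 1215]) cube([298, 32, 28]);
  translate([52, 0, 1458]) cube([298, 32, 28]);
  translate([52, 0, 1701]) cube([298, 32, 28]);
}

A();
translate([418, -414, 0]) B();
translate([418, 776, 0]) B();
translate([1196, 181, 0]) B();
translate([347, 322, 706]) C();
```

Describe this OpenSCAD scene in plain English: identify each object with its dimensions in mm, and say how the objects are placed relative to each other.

A is a table with a 1096×676 mm rectangular top, 43 mm thick, top surface at z = 706 mm, supported by four 56×56 mm square legs, each inset 22 mm from the nearest pair of top edges, running from the floor.

B is a four-legged stool. The seat is 260×314 mm, 22 mm thick, top at z = 392 mm. It stands on four round legs, each 38 mm in diameter, from z = 0 to the seat underside, each leg's axis is inset half a diameter from the nearest pair of seat edges (so the leg's bounding box is flush with the corner).

C is a wooden ladder with two side rails of 52×32 mm section and 1932 mm height, set 402 mm apart overall. Between them run 7 rectangular rungs (32 mm deep, 28 mm thick), front faces flush with the rails' −y face. The bottom of the first rung is 243 mm above the floor and each subsequent rung is 243 mm higher than the one below.

Three stools sit around the table at the −y, +y, +x sides. The ladder is on top of the table, centred.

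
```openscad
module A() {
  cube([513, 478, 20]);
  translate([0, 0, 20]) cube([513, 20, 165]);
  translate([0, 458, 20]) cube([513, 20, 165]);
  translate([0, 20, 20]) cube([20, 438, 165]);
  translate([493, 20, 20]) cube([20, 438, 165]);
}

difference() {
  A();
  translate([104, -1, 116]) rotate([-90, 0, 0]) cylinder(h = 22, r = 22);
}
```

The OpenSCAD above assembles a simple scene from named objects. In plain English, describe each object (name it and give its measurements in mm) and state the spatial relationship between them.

A is an open-topped rectangular box: outside dimensions 513×478×185 mm, with a uniform wall and base thickness of 20 mm. The base is a full 513×478 slab on the floor; four walls sit on top of the base. The front and back walls (the −y and +y sides) span the full width; the two side walls fit between them.

The open box has a circular hole of radius 22 mm through its front wall, centred at (x = 104, z = 116).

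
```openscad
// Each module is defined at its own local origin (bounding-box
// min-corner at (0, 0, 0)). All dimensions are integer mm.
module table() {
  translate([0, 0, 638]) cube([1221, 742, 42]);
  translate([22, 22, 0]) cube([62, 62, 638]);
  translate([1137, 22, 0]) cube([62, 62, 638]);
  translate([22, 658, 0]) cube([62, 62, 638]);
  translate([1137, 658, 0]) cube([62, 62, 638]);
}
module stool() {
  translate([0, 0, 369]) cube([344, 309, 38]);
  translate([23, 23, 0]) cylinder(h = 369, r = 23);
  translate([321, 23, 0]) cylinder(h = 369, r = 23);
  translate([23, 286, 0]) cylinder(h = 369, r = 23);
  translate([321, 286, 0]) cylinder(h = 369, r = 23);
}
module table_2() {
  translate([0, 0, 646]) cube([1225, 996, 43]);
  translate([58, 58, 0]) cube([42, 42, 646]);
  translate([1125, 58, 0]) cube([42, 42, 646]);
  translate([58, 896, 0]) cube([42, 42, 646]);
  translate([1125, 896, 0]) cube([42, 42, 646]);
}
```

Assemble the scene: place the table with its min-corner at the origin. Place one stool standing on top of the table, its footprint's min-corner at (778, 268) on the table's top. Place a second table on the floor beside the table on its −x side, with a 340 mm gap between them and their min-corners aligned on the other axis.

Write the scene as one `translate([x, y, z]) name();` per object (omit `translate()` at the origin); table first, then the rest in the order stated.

table();
translate([778, 268, 680]) stool();
translate([-1565, 0, 0]) table_2();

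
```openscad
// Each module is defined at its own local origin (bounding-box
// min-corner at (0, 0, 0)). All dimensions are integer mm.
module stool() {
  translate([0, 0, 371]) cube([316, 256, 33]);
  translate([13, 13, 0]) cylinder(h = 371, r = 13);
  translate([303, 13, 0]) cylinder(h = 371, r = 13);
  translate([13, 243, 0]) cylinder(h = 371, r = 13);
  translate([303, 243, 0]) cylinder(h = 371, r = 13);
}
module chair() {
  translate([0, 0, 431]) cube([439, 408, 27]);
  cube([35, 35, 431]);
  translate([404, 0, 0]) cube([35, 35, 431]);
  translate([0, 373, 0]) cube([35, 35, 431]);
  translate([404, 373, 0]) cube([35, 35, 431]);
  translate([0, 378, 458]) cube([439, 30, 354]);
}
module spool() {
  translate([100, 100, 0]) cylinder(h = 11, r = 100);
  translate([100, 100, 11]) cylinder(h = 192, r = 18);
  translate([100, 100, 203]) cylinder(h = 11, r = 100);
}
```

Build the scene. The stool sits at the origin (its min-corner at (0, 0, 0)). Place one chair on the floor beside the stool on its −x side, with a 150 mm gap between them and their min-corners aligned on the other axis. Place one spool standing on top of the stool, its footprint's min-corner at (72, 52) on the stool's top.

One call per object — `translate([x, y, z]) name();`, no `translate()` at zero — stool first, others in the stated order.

stool();
translate([-589, 0, 0]) chair();
translate([72, 52, 404]) spool();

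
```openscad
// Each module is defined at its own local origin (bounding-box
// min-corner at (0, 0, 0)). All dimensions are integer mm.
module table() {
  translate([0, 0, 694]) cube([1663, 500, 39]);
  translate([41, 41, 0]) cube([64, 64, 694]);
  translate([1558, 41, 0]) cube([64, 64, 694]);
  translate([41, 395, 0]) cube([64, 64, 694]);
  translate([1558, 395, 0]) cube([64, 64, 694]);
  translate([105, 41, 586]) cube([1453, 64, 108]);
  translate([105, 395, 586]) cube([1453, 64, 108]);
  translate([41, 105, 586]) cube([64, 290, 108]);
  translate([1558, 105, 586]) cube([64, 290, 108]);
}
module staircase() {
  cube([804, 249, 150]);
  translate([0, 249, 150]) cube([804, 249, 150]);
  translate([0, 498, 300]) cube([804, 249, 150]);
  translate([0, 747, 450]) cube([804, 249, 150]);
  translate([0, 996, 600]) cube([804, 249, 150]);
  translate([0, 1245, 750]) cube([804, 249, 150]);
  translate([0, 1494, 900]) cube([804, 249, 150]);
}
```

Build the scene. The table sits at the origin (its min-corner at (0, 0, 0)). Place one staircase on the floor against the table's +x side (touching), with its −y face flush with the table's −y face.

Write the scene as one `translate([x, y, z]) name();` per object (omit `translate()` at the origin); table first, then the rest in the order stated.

table();
translate([1663, 0, 0]) staircase();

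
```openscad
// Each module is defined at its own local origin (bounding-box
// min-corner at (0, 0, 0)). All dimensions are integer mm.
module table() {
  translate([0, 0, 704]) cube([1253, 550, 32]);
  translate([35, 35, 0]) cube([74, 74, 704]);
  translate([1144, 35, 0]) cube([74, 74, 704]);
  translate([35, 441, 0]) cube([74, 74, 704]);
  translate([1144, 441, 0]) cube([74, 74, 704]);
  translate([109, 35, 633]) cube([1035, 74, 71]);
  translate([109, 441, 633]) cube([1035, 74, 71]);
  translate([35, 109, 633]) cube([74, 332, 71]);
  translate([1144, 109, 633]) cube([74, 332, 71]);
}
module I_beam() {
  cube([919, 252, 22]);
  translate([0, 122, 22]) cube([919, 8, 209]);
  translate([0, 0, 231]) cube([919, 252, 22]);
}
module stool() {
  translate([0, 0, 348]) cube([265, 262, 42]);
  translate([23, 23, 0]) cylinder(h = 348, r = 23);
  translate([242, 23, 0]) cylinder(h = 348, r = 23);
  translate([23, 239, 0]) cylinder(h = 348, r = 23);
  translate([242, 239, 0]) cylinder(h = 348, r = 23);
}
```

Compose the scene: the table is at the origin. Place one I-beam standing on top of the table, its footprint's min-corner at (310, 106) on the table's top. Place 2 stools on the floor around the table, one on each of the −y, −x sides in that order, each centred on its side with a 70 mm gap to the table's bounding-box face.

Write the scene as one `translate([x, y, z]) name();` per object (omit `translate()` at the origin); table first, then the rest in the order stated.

table();
translate([310, 106, 736]) I_beam();
translate([494, -332, 0]) stool();
translate([-335, 144, 0]) stool();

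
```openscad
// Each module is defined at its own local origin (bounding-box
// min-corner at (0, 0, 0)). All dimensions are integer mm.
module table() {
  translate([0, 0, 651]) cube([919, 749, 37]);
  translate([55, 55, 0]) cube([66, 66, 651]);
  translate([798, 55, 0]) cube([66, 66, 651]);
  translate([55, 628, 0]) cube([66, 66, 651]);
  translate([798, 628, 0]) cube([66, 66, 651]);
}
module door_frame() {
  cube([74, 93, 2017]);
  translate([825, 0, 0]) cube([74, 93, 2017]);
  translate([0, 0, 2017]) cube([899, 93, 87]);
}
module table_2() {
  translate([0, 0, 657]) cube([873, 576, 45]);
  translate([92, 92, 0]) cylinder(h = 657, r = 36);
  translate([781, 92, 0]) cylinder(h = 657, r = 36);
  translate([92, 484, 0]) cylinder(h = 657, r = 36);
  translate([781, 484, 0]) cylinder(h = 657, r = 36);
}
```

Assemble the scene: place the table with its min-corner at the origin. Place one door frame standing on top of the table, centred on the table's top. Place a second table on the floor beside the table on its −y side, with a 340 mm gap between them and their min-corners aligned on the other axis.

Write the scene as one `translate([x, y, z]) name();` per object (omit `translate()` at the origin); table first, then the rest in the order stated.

table();
translate([10, 328, 688]) door_frame();
translate([0, -916, 0]) table_2();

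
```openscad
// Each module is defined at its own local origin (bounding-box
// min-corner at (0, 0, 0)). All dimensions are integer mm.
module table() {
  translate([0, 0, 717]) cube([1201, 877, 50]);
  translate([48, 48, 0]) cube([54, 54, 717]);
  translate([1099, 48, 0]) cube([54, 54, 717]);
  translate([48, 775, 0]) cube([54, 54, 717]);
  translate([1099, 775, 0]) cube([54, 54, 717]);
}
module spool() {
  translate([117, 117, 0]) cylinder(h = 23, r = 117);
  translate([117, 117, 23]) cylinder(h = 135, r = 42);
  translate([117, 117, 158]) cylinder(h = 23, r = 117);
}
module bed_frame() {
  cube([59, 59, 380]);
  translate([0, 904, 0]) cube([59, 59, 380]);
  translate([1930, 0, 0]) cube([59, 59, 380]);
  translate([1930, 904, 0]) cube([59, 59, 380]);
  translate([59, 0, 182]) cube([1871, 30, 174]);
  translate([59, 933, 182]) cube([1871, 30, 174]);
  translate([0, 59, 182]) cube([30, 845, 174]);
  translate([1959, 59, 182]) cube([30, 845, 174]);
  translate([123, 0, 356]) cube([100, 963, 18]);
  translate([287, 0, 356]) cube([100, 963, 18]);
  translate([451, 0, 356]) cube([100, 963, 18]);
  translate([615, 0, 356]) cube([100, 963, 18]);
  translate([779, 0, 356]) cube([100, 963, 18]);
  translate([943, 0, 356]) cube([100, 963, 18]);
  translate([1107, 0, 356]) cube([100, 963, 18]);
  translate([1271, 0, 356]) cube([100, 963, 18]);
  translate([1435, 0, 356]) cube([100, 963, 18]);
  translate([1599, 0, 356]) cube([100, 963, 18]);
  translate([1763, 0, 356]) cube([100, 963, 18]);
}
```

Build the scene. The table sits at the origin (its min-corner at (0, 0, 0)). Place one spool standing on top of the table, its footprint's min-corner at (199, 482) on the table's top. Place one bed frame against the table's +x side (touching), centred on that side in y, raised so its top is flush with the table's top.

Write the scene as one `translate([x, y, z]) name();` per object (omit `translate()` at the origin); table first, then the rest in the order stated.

table();
translate([199, 482, 767]) spool();
translate([1201, -43, 387]) bed_frame();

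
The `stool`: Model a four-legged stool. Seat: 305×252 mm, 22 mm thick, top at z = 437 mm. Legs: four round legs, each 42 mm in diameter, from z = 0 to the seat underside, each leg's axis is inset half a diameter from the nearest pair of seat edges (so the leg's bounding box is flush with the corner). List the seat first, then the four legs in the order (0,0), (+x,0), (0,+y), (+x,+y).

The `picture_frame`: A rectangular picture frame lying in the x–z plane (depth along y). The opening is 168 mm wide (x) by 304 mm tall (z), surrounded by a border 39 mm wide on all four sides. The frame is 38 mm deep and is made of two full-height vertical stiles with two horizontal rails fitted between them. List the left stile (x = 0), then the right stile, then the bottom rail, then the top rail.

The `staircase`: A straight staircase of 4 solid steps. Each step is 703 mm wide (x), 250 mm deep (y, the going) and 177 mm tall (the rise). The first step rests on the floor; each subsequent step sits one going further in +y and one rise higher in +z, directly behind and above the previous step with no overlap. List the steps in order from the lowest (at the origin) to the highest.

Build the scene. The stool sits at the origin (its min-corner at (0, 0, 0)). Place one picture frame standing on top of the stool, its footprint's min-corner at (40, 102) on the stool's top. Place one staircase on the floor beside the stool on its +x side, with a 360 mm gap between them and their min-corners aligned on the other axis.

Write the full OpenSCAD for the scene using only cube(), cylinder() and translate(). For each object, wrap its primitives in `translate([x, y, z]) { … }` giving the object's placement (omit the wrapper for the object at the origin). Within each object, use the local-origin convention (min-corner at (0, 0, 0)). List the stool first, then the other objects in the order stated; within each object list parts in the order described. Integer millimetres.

translate([0, 0, 415]) cube([305, 252, 22]);
translate([21, 21, 0]) cylinder(h = 415, r = 21);
translate([284, 21, 0]) cylinder(h = 415, r = 21);
translate([21, 231, 0]) cylinder(h = 415, r = 21);
translate([284, 231, 0]) cylinder(h = 415, r = 21);
translate([40, 102, 437]) {
  cube([39, 38, 382]);
  translate([207, 0, 0]) cube([39, 38, 382]);
  translate([39, 0, 0]) cube([168, 38, 39]);
  translate([39, 0, 343]) cube([168, 38, 39]);
}
translate([665, 0, 0]) {
  cube([703, 250, 177]);
  translate([0, 250, 177]) cube([703, 250, 177]);
  translate([0, 500, 354]) cube([703, 250, 177]);
  translate([0, 750, 531]) cube([703, 250, 177]);
}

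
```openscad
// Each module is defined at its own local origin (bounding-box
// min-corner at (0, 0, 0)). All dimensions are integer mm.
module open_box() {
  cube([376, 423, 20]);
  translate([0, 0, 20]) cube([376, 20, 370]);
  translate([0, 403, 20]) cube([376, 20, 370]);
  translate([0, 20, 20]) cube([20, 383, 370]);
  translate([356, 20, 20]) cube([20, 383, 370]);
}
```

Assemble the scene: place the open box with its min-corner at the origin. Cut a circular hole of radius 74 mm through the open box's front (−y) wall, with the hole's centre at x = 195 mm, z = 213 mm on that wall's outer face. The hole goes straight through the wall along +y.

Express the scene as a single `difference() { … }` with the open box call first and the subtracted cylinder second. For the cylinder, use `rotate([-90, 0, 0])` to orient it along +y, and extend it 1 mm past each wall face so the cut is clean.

difference() {
  open_box();
  translate([195, -1, 213]) rotate([-90, 0, 0]) cylinder(h = 22, r = 74);
}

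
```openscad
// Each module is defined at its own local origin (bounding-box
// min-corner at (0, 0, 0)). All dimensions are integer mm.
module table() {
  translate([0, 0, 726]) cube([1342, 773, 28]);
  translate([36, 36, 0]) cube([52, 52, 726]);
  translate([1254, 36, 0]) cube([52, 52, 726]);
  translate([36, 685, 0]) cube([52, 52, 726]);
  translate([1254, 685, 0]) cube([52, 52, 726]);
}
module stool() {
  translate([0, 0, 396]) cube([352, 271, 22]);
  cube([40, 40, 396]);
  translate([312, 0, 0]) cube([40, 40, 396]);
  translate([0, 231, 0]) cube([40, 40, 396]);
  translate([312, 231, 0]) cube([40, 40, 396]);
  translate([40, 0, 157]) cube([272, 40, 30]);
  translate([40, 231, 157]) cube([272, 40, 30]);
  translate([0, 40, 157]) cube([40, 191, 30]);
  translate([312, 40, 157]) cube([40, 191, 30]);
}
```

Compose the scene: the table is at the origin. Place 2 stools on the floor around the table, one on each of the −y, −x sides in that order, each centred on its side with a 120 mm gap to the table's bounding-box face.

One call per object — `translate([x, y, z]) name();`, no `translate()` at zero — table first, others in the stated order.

table();
translate([495, -391, 0]) stool();
translate([-472, 251, 0]) stool();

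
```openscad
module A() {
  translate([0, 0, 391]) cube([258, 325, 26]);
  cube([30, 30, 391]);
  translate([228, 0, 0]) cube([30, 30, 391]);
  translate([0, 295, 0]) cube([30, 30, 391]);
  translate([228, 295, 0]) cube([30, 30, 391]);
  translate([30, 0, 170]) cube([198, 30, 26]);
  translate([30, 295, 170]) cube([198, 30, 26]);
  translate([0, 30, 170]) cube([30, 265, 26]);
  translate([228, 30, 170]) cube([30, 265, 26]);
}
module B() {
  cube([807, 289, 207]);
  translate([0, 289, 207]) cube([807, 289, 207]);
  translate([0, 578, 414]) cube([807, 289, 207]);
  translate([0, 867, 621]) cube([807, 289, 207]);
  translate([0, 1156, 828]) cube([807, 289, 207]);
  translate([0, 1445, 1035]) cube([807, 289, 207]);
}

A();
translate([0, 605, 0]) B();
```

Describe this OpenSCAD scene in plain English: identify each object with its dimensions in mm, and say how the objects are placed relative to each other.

A is a four-legged stool. The seat is 258×325 mm, 26 mm thick, top at z = 417 mm. It stands on four square legs, each 30×30 mm in cross-section, from z = 0 to the seat underside, each flush with a corner of the seat. Four stretchers, 30 mm wide and 26 mm tall, connect adjacent legs with their undersides at z = 170 mm, each running between the inner faces of the legs it joins and aligned with the legs' outer faces on the other axis.

B is a run of 6 identical solid stair steps. Each tread is 807×289 mm and each step block is 207 mm high. Step 1 rests on the floor; step k is offset from step 1 by (k−1)×289 mm in y and (k−1)×207 mm in z.

The staircase is on the floor beside the stool on its +y side.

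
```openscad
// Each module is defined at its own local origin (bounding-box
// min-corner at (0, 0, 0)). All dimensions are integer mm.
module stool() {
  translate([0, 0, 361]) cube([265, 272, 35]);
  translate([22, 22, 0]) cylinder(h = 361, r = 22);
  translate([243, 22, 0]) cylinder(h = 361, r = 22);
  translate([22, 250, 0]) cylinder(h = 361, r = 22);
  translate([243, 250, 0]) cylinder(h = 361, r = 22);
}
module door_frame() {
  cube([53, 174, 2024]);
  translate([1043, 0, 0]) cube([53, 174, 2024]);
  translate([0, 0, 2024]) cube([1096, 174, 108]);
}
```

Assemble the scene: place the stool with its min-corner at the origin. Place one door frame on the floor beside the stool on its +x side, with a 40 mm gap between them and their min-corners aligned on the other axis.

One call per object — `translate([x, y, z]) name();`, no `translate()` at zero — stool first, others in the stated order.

stool();
translate([305, 0, 0]) door_frame();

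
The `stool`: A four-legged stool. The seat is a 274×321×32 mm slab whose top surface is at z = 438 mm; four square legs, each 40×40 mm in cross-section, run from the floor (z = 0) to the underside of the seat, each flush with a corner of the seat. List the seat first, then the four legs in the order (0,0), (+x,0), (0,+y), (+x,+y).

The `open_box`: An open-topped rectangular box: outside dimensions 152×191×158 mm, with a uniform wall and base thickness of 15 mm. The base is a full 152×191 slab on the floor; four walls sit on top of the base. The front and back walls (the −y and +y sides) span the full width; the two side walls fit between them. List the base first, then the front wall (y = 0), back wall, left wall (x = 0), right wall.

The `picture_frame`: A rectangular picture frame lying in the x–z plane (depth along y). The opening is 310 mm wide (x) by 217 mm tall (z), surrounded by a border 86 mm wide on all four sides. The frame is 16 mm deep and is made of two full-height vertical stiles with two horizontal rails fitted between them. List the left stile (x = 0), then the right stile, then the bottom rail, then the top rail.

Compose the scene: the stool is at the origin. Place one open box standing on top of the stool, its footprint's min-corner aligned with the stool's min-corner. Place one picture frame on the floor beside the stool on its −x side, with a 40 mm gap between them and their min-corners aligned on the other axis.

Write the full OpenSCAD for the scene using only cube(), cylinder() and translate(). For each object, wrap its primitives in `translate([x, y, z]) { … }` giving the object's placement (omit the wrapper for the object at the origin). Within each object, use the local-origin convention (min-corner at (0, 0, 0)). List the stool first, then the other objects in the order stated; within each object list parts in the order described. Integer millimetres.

translate([0, 0, 406]) cube([274, 321, 32]);
cube([40, 40, 406]);
translate([234, 0, 0]) cube([40, 40, 406]);
translate([0, 281, 0]) cube([40, 40, 406]);
translate([234, 281, 0]) cube([40, 40, 406]);
translate([0, 0, 438]) {
  cube([152, 191, 15]);
  translate([0, 0, 15]) cube([152, 15, 143]);
  translate([0, 176, 15]) cube([152, 15, 143]);
  translate([0, 15, 15]) cube([15, 161, 143]);
  translate([137, 15, 15]) cube([15, 161, 143]);
}
translate([-522, 0, 0]) {
  cube([86, 16, 389]);
  translate([396, 0, 0]) cube([86, 16, 389]);
  translate([86, 0, 0]) cube([310, 16, 86]);
  translate([86, 0, 303]) cube([310, 16, 86]);
}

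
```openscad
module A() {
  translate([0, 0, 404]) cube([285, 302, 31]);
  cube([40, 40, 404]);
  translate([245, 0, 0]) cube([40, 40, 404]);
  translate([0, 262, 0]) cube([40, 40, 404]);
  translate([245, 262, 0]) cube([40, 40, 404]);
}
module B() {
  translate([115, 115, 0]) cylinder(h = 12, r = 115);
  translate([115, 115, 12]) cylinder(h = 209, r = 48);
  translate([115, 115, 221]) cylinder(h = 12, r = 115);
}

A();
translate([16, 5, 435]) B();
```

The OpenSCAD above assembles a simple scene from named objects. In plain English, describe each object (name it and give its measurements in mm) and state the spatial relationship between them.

A is a simple wooden stool: a rectangular seat 285 mm (x) by 302 mm (y), 31 mm thick, top face at z = 435 mm, on four square legs, each 40×40 mm in cross-section. The legs rest on z = 0, each flush with a corner of the seat.

B is a spool: two coaxial disc flanges of radius 115 mm and thickness 12 mm, joined by a core cylinder of radius 48 mm and height 209 mm. The lower flange rests on z = 0 and the three cylinders share a vertical axis.

The spool is on top of the stool.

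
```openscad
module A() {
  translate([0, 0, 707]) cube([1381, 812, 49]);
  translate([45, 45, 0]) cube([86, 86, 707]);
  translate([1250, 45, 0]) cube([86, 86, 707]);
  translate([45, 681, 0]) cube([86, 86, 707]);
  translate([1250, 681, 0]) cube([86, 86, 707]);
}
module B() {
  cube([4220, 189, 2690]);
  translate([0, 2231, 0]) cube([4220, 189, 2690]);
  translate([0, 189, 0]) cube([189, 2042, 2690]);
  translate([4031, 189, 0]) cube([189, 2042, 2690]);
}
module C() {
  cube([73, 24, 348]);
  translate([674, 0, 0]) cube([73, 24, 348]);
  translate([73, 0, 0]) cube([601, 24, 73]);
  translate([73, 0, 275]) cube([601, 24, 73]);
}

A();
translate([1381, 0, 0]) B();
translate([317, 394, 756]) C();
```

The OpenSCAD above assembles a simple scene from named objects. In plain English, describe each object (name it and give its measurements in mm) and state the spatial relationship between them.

A is a rectangular dining table. The top is 1381×812×49 mm with its upper surface at z = 756 mm. It stands on four 86×86 mm square legs, each inset 45 mm from the nearest pair of top edges, running from the floor to the underside of the top.

B is the wall frame of a small rectangular building: four walls, each 2690 mm tall and 189 mm thick, enclosing a footprint 4220 mm (x) by 2420 mm (y) outside-to-outside, with no floor or roof. The front and back walls (the −y and +y sides) span the full width; the two side walls fit between them.

C is a rectangular picture frame lying in the x–z plane (depth along y). The opening is 601 mm wide (x) by 202 mm tall (z), surrounded by a border 73 mm wide on all four sides. The frame is 24 mm deep and is made of two full-height vertical stiles with two horizontal rails fitted between them.

The house frame is against the table's +x side, with their −y faces flush. The picture frame is on top of the table, centred.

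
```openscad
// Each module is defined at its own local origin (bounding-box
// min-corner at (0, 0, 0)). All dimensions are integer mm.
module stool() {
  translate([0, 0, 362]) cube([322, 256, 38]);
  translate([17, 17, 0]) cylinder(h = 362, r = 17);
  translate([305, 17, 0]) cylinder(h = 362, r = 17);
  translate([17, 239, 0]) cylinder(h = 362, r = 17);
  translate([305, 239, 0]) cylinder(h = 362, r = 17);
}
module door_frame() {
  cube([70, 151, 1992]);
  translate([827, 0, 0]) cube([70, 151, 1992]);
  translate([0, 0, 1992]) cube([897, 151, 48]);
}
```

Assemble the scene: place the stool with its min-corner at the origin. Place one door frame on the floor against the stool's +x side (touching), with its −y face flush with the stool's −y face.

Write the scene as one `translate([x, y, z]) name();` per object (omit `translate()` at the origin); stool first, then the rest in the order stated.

stool();
translate([322, 0, 0]) door_frame();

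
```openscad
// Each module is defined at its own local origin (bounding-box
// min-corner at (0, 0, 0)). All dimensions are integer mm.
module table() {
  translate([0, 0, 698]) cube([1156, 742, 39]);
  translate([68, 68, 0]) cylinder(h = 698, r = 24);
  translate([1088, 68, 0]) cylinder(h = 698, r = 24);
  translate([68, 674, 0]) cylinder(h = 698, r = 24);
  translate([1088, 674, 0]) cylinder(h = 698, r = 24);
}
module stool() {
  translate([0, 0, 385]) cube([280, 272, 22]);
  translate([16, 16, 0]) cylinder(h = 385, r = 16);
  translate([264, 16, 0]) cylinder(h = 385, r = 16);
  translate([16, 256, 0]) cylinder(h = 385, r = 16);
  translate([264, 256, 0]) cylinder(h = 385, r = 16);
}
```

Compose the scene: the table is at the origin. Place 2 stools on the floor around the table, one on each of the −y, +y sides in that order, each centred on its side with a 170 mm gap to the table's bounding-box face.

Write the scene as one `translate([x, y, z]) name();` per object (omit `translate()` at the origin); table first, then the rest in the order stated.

table();
translate([438, -442, 0]) stool();
translate([438, 912, 0]) stool();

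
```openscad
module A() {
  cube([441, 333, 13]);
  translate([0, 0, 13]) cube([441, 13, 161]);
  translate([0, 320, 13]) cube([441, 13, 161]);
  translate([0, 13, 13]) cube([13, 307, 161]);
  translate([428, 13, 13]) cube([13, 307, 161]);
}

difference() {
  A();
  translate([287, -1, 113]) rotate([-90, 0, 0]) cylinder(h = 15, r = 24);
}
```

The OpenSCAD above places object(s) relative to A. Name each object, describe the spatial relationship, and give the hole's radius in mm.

The subtracted cylinder has r = 24 mm.

A is an open box. The open box has a circular hole through its front wall. The hole's radius is 24 mm.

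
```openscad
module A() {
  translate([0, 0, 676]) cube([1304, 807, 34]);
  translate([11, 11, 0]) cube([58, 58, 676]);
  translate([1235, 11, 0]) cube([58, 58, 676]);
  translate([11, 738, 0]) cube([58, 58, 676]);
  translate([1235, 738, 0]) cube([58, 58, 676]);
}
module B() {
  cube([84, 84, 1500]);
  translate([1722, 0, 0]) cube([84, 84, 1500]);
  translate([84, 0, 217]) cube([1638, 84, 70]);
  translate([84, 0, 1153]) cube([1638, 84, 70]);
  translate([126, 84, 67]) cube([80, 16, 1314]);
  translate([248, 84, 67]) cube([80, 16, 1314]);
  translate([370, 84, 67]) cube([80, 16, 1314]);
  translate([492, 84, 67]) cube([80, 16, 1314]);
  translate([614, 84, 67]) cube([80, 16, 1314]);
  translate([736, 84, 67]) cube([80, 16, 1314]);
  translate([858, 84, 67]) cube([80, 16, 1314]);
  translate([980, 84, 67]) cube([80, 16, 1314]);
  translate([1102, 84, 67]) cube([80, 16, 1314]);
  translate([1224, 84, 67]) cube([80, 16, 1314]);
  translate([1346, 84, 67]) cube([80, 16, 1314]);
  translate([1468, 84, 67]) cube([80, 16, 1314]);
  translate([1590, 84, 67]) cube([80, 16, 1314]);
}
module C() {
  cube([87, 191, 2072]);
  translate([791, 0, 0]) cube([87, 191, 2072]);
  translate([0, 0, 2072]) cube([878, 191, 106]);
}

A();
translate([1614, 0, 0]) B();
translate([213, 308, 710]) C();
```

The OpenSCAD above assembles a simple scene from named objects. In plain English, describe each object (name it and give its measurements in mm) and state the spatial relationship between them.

A is a table with a 1304×807 mm rectangular top, 34 mm thick, top surface at z = 710 mm, supported by four 58×58 mm square legs, each inset 11 mm from the nearest pair of top edges, running from the floor.

B is a fence section. Two 84×84 mm posts, 1500 mm tall, stand on the floor with a clear span of 1638 mm between their inner faces. Two horizontal rails of 84×70 mm section span the gap between the posts with their undersides at z = 217 mm and z = 1153 mm, flush with the posts' −y face. 13 pickets, each 80 mm wide, 16 mm thick and 1314 mm tall, are fixed to the +y face of the rails with their bottoms at z = 67 mm, evenly spaced across the span with equal gaps (rounded down to the nearest mm) at the −x end and between each pair — any rounding remainder accumulates at the +x end.

C is a door frame. The clear opening is 704 mm wide and 2072 mm high. Two 87 mm wide jambs, 191 mm deep, stand either side of the opening from the floor to the top of the opening. A 106 mm thick head sits across the top of both jambs, spanning the full outside width of the frame.

The fence section is on the floor beside the table on its +x side. The door frame is on top of the table, centred.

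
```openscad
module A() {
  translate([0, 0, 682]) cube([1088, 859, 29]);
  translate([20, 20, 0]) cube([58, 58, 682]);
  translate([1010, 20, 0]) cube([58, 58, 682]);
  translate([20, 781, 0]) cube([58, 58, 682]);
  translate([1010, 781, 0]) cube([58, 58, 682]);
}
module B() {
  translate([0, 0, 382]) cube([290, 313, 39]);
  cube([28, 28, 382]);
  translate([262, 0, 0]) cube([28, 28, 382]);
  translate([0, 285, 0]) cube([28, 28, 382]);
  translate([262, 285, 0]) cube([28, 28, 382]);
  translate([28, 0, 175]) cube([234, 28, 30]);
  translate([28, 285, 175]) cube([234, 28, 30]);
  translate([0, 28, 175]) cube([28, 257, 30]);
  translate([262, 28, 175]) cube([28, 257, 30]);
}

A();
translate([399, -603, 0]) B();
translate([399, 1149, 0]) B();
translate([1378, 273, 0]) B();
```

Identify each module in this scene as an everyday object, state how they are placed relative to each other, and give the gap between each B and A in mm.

Each stool's nearest face is 290 mm from the table's bounding box.

A is a table. B is a stool. Three stools sit around the table at the −y, +y, +x sides. The gap between each stool and the table is 290 mm.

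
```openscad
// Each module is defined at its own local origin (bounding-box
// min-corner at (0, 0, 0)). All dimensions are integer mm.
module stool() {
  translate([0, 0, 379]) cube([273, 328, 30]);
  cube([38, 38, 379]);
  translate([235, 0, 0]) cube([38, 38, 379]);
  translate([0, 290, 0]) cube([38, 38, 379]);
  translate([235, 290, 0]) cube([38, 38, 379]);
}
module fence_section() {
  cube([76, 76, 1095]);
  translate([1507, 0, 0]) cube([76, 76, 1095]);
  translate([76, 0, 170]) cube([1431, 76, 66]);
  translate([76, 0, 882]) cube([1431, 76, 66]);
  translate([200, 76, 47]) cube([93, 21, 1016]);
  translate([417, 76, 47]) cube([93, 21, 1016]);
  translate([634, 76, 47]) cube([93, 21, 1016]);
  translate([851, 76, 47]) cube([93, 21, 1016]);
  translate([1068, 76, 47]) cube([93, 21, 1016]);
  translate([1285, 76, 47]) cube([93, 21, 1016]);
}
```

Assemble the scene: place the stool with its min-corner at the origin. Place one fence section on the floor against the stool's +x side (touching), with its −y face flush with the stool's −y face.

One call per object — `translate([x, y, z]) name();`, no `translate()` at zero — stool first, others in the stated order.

stool();
translate([273, 0, 0]) fence_section();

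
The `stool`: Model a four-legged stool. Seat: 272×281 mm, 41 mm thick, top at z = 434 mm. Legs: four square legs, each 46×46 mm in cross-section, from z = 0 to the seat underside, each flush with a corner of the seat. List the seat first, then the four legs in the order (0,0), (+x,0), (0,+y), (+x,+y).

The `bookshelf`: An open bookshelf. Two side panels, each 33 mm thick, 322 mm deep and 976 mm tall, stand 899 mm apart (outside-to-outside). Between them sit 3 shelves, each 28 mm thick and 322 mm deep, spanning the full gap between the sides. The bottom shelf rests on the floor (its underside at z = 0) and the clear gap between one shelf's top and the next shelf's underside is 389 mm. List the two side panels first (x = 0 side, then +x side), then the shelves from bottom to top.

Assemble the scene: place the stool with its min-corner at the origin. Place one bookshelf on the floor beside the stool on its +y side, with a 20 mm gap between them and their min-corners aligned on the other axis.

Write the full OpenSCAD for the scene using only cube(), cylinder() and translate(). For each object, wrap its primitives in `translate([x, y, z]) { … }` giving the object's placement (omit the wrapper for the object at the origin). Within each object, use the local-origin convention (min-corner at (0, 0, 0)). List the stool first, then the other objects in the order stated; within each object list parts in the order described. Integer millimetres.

translate([0, 0, 393]) cube([272, 281, 41]);
cube([46, 46, 393]);
translate([226, 0, 0]) cube([46, 46, 393]);
translate([0, 235, 0]) cube([46, 46, 393]);
translate([226, 235, 0]) cube([46, 46, 393]);
translate([0, 301, 0]) {
  cube([33, 322, 976]);
  translate([866, 0, 0]) cube([33, 322, 976]);
  translate([33, 0, 0]) cube([833, 322, 28]);
  translate([33, 0, 417]) cube([833, 322, 28]);
  translate([33, 0, 834]) cube([833, 322, 28]);
}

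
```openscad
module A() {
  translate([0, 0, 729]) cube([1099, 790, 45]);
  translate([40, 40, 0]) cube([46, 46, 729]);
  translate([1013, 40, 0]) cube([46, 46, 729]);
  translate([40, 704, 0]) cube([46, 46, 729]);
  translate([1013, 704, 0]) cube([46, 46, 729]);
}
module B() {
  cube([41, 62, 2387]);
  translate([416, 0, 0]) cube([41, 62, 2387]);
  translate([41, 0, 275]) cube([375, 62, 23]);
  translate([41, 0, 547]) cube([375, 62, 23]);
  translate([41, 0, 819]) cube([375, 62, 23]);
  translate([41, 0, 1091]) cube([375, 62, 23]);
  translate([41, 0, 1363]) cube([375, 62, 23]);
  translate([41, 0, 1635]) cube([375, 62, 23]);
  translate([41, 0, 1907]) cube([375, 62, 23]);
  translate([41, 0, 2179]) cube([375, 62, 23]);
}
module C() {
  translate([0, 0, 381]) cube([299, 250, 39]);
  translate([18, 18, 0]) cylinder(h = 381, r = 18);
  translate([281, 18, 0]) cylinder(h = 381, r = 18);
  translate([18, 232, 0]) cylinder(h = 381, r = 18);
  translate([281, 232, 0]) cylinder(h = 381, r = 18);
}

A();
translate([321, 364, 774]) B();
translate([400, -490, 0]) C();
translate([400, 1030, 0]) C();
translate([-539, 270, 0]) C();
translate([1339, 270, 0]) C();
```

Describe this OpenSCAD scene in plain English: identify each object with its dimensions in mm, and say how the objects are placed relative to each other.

A is a rectangular dining table. The top is 1099×790×45 mm with its upper surface at z = 774 mm. It stands on four 46×46 mm square legs, each inset 40 mm from the nearest pair of top edges, running from the floor to the underside of the top.

B is a wooden ladder with two side rails of 41×62 mm section and 2387 mm height, set 457 mm apart overall. Between them run 8 rectangular rungs (62 mm deep, 23 mm thick), front faces flush with the rails' −y face. The bottom of the first rung is 275 mm above the floor and each subsequent rung is 272 mm higher than the one below.

C is a four-legged stool. The seat is 299×250 mm, 39 mm thick, top at z = 420 mm. It stands on four round legs, each 36 mm in diameter, from z = 0 to the seat underside, each leg's axis is inset half a diameter from the nearest pair of seat edges (so the leg's bounding box is flush with the corner).

The ladder is on top of the table, centred. Four stools sit around the table at the −y, +y, −x, +x sides.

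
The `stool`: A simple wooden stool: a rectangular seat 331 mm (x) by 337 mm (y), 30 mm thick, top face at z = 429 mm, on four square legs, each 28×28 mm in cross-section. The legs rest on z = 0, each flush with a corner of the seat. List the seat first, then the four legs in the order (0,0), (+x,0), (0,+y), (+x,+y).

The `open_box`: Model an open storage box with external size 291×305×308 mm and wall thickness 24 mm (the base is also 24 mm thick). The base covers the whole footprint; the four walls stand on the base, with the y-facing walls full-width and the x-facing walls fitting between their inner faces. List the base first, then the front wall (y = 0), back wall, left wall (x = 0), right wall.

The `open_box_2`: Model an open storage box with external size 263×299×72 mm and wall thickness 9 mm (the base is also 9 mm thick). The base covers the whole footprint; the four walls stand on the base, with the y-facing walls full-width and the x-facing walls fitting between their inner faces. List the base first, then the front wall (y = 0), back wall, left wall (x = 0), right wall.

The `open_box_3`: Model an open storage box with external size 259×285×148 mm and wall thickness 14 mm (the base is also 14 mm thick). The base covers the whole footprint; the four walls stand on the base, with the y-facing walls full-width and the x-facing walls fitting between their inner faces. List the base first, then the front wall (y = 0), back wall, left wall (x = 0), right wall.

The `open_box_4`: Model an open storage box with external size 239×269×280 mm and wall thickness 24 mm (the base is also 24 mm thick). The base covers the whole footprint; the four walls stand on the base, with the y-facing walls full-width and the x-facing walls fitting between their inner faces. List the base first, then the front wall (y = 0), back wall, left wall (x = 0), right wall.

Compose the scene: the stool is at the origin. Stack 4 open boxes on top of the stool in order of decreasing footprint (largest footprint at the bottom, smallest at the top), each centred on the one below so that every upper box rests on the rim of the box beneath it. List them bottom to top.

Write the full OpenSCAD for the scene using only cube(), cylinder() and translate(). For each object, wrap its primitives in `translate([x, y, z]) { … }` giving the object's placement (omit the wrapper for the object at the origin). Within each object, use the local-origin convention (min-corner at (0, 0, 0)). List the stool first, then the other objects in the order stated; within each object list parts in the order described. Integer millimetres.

translate([0, 0, 399]) cube([331, 337, 30]);
cube([28, 28, 399]);
translate([303, 0, 0]) cube([28, 28, 399]);
translate([0, 309, 0]) cube([28, 28, 399]);
translate([303, 309, 0]) cube([28, 28, 399]);
translate([20, 16, 429]) {
  cube([291, 305, 24]);
  translate([0, 0, 24]) cube([291, 24, 284]);
  translate([0, 281, 24]) cube([291, 24, 284]);
  translate([0, 24, 24]) cube([24, 257, 284]);
  translate([267, 24, 24]) cube([24, 257, 284]);
}
translate([34, 19, 737]) {
  cube([263, 299, 9]);
  translate([0, 0, 9]) cube([263, 9, 63]);
  translate([0, 290, 9]) cube([263, 9, 63]);
  translate([0, 9, 9]) cube([9, 281, 63]);
  translate([254, 9, 9]) cube([9, 281, 63]);
}
translate([36, 26, 809]) {
  cube([259, 285, 14]);
  translate([0, 0, 14]) cube([259, 14, 134]);
  translate([0, 271, 14]) cube([259, 14, 134]);
  translate([0, 14, 14]) cube([14, 257, 134]);
  translate([245, 14, 14]) cube([14, 257, 134]);
}
translate([46, 34, 957]) {
  cube([239, 269, 24]);
  translate([0, 0, 24]) cube([239, 24, 256]);
  translate([0, 245, 24]) cube([239, 24, 256]);
  translate([0, 24, 24]) cube([24, 221, 256]);
  translate([215, 24, 24]) cube([24, 221, 256]);
}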